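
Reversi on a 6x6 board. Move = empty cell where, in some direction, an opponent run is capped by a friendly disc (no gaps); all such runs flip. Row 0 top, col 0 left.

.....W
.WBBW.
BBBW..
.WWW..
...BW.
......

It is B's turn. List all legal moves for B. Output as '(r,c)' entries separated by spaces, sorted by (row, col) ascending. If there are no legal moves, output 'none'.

Answer: (0,0) (0,1) (0,2) (1,0) (1,5) (2,4) (3,4) (4,0) (4,1) (4,2) (4,5) (5,5)

Derivation:
(0,0): flips 1 -> legal
(0,1): flips 1 -> legal
(0,2): flips 1 -> legal
(0,3): no bracket -> illegal
(0,4): no bracket -> illegal
(1,0): flips 1 -> legal
(1,5): flips 1 -> legal
(2,4): flips 1 -> legal
(2,5): no bracket -> illegal
(3,0): no bracket -> illegal
(3,4): flips 1 -> legal
(3,5): no bracket -> illegal
(4,0): flips 1 -> legal
(4,1): flips 1 -> legal
(4,2): flips 2 -> legal
(4,5): flips 1 -> legal
(5,3): no bracket -> illegal
(5,4): no bracket -> illegal
(5,5): flips 2 -> legal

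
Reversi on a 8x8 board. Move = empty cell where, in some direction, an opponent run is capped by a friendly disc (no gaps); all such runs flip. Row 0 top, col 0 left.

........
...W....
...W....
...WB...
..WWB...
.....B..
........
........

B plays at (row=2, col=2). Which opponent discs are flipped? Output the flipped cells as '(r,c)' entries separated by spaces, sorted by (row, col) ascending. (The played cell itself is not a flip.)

Answer: (3,3)

Derivation:
Dir NW: first cell '.' (not opp) -> no flip
Dir N: first cell '.' (not opp) -> no flip
Dir NE: opp run (1,3), next='.' -> no flip
Dir W: first cell '.' (not opp) -> no flip
Dir E: opp run (2,3), next='.' -> no flip
Dir SW: first cell '.' (not opp) -> no flip
Dir S: first cell '.' (not opp) -> no flip
Dir SE: opp run (3,3) capped by B -> flip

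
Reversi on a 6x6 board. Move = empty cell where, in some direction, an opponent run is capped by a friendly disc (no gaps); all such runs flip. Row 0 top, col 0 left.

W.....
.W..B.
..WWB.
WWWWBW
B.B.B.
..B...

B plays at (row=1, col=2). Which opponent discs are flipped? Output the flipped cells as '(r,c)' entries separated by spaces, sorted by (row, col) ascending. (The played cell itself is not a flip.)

Answer: (2,2) (2,3) (3,2)

Derivation:
Dir NW: first cell '.' (not opp) -> no flip
Dir N: first cell '.' (not opp) -> no flip
Dir NE: first cell '.' (not opp) -> no flip
Dir W: opp run (1,1), next='.' -> no flip
Dir E: first cell '.' (not opp) -> no flip
Dir SW: first cell '.' (not opp) -> no flip
Dir S: opp run (2,2) (3,2) capped by B -> flip
Dir SE: opp run (2,3) capped by B -> flip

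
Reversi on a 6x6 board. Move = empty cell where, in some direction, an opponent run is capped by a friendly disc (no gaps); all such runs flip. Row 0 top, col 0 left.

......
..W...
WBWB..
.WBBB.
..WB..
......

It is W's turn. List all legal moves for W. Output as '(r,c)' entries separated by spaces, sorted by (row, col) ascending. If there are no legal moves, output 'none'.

(1,0): no bracket -> illegal
(1,1): flips 1 -> legal
(1,3): no bracket -> illegal
(1,4): no bracket -> illegal
(2,4): flips 2 -> legal
(2,5): no bracket -> illegal
(3,0): flips 1 -> legal
(3,5): flips 3 -> legal
(4,1): no bracket -> illegal
(4,4): flips 2 -> legal
(4,5): flips 2 -> legal
(5,2): no bracket -> illegal
(5,3): no bracket -> illegal
(5,4): no bracket -> illegal

Answer: (1,1) (2,4) (3,0) (3,5) (4,4) (4,5)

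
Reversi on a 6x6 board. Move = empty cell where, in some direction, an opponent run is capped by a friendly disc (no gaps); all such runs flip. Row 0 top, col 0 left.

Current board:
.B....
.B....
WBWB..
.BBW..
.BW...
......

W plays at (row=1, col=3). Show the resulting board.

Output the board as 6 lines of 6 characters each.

Place W at (1,3); scan 8 dirs for brackets.
Dir NW: first cell '.' (not opp) -> no flip
Dir N: first cell '.' (not opp) -> no flip
Dir NE: first cell '.' (not opp) -> no flip
Dir W: first cell '.' (not opp) -> no flip
Dir E: first cell '.' (not opp) -> no flip
Dir SW: first cell 'W' (not opp) -> no flip
Dir S: opp run (2,3) capped by W -> flip
Dir SE: first cell '.' (not opp) -> no flip
All flips: (2,3)

Answer: .B....
.B.W..
WBWW..
.BBW..
.BW...
......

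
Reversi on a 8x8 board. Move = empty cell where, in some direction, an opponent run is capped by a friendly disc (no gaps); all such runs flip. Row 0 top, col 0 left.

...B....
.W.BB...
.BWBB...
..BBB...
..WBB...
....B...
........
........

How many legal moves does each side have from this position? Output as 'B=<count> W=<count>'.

Answer: B=7 W=7

Derivation:
-- B to move --
(0,0): flips 2 -> legal
(0,1): flips 1 -> legal
(0,2): no bracket -> illegal
(1,0): no bracket -> illegal
(1,2): flips 1 -> legal
(2,0): no bracket -> illegal
(3,1): flips 1 -> legal
(4,1): flips 1 -> legal
(5,1): flips 1 -> legal
(5,2): flips 1 -> legal
(5,3): no bracket -> illegal
B mobility = 7
-- W to move --
(0,2): no bracket -> illegal
(0,4): flips 1 -> legal
(0,5): no bracket -> illegal
(1,0): no bracket -> illegal
(1,2): no bracket -> illegal
(1,5): flips 2 -> legal
(2,0): flips 1 -> legal
(2,5): flips 2 -> legal
(3,0): no bracket -> illegal
(3,1): flips 1 -> legal
(3,5): no bracket -> illegal
(4,1): no bracket -> illegal
(4,5): flips 2 -> legal
(5,2): no bracket -> illegal
(5,3): no bracket -> illegal
(5,5): flips 2 -> legal
(6,3): no bracket -> illegal
(6,4): no bracket -> illegal
(6,5): no bracket -> illegal
W mobility = 7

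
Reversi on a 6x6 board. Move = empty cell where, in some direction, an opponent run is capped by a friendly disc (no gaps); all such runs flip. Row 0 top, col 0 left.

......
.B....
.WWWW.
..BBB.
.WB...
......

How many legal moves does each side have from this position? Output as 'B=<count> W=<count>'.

Answer: B=8 W=7

Derivation:
-- B to move --
(1,0): flips 1 -> legal
(1,2): flips 2 -> legal
(1,3): flips 1 -> legal
(1,4): flips 2 -> legal
(1,5): flips 1 -> legal
(2,0): no bracket -> illegal
(2,5): no bracket -> illegal
(3,0): no bracket -> illegal
(3,1): flips 1 -> legal
(3,5): no bracket -> illegal
(4,0): flips 1 -> legal
(5,0): flips 1 -> legal
(5,1): no bracket -> illegal
(5,2): no bracket -> illegal
B mobility = 8
-- W to move --
(0,0): flips 1 -> legal
(0,1): flips 1 -> legal
(0,2): no bracket -> illegal
(1,0): no bracket -> illegal
(1,2): no bracket -> illegal
(2,0): no bracket -> illegal
(2,5): no bracket -> illegal
(3,1): no bracket -> illegal
(3,5): no bracket -> illegal
(4,3): flips 3 -> legal
(4,4): flips 2 -> legal
(4,5): flips 1 -> legal
(5,1): flips 2 -> legal
(5,2): flips 2 -> legal
(5,3): no bracket -> illegal
W mobility = 7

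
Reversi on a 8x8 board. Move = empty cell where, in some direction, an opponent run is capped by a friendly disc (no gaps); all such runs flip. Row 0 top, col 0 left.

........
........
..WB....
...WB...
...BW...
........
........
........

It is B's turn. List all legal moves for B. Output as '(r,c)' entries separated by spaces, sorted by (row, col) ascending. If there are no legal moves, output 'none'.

(1,1): no bracket -> illegal
(1,2): no bracket -> illegal
(1,3): no bracket -> illegal
(2,1): flips 1 -> legal
(2,4): no bracket -> illegal
(3,1): no bracket -> illegal
(3,2): flips 1 -> legal
(3,5): no bracket -> illegal
(4,2): no bracket -> illegal
(4,5): flips 1 -> legal
(5,3): no bracket -> illegal
(5,4): flips 1 -> legal
(5,5): no bracket -> illegal

Answer: (2,1) (3,2) (4,5) (5,4)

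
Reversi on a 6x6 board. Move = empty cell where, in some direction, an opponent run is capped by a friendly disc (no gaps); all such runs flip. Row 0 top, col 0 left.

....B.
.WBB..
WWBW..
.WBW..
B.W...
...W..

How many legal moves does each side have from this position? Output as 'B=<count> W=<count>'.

Answer: B=9 W=6

Derivation:
-- B to move --
(0,0): flips 1 -> legal
(0,1): no bracket -> illegal
(0,2): no bracket -> illegal
(1,0): flips 2 -> legal
(1,4): flips 1 -> legal
(2,4): flips 1 -> legal
(3,0): flips 2 -> legal
(3,4): flips 2 -> legal
(4,1): no bracket -> illegal
(4,3): flips 2 -> legal
(4,4): flips 1 -> legal
(5,1): no bracket -> illegal
(5,2): flips 1 -> legal
(5,4): no bracket -> illegal
B mobility = 9
-- W to move --
(0,1): flips 1 -> legal
(0,2): flips 3 -> legal
(0,3): flips 2 -> legal
(0,5): no bracket -> illegal
(1,4): flips 2 -> legal
(1,5): no bracket -> illegal
(2,4): no bracket -> illegal
(3,0): no bracket -> illegal
(4,1): flips 1 -> legal
(4,3): flips 1 -> legal
(5,0): no bracket -> illegal
(5,1): no bracket -> illegal
W mobility = 6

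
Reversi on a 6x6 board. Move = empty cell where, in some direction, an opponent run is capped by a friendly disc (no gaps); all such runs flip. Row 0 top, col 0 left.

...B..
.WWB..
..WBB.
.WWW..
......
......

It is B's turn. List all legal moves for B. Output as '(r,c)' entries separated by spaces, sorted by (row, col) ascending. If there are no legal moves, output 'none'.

(0,0): no bracket -> illegal
(0,1): flips 1 -> legal
(0,2): no bracket -> illegal
(1,0): flips 2 -> legal
(2,0): no bracket -> illegal
(2,1): flips 2 -> legal
(3,0): no bracket -> illegal
(3,4): no bracket -> illegal
(4,0): flips 2 -> legal
(4,1): flips 1 -> legal
(4,2): flips 1 -> legal
(4,3): flips 1 -> legal
(4,4): no bracket -> illegal

Answer: (0,1) (1,0) (2,1) (4,0) (4,1) (4,2) (4,3)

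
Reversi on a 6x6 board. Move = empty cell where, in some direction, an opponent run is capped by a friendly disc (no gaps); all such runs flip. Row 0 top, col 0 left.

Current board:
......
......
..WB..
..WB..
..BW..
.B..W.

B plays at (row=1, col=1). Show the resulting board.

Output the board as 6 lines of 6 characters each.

Answer: ......
.B....
..BB..
..WB..
..BW..
.B..W.

Derivation:
Place B at (1,1); scan 8 dirs for brackets.
Dir NW: first cell '.' (not opp) -> no flip
Dir N: first cell '.' (not opp) -> no flip
Dir NE: first cell '.' (not opp) -> no flip
Dir W: first cell '.' (not opp) -> no flip
Dir E: first cell '.' (not opp) -> no flip
Dir SW: first cell '.' (not opp) -> no flip
Dir S: first cell '.' (not opp) -> no flip
Dir SE: opp run (2,2) capped by B -> flip
All flips: (2,2)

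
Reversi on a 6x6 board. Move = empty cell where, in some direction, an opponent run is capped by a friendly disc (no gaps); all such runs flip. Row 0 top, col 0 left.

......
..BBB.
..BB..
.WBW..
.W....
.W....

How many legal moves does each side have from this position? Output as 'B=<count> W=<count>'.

-- B to move --
(2,0): no bracket -> illegal
(2,1): no bracket -> illegal
(2,4): no bracket -> illegal
(3,0): flips 1 -> legal
(3,4): flips 1 -> legal
(4,0): flips 1 -> legal
(4,2): no bracket -> illegal
(4,3): flips 1 -> legal
(4,4): flips 1 -> legal
(5,0): flips 1 -> legal
(5,2): no bracket -> illegal
B mobility = 6
-- W to move --
(0,1): no bracket -> illegal
(0,2): no bracket -> illegal
(0,3): flips 2 -> legal
(0,4): flips 2 -> legal
(0,5): flips 3 -> legal
(1,1): flips 1 -> legal
(1,5): no bracket -> illegal
(2,1): no bracket -> illegal
(2,4): no bracket -> illegal
(2,5): no bracket -> illegal
(3,4): no bracket -> illegal
(4,2): no bracket -> illegal
(4,3): no bracket -> illegal
W mobility = 4

Answer: B=6 W=4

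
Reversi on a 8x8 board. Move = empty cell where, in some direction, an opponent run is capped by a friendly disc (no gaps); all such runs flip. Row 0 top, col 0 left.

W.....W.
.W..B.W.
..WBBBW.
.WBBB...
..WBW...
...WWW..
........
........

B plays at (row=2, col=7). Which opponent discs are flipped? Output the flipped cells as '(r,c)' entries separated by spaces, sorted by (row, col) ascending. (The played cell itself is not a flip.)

Dir NW: opp run (1,6), next='.' -> no flip
Dir N: first cell '.' (not opp) -> no flip
Dir NE: edge -> no flip
Dir W: opp run (2,6) capped by B -> flip
Dir E: edge -> no flip
Dir SW: first cell '.' (not opp) -> no flip
Dir S: first cell '.' (not opp) -> no flip
Dir SE: edge -> no flip

Answer: (2,6)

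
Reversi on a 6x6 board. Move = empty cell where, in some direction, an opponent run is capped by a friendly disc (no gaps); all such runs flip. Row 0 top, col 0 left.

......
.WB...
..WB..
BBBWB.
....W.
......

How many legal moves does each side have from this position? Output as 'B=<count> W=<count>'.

Answer: B=5 W=6

Derivation:
-- B to move --
(0,0): no bracket -> illegal
(0,1): no bracket -> illegal
(0,2): no bracket -> illegal
(1,0): flips 1 -> legal
(1,3): flips 1 -> legal
(2,0): no bracket -> illegal
(2,1): flips 1 -> legal
(2,4): no bracket -> illegal
(3,5): no bracket -> illegal
(4,2): no bracket -> illegal
(4,3): flips 1 -> legal
(4,5): no bracket -> illegal
(5,3): no bracket -> illegal
(5,4): flips 1 -> legal
(5,5): no bracket -> illegal
B mobility = 5
-- W to move --
(0,1): no bracket -> illegal
(0,2): flips 1 -> legal
(0,3): no bracket -> illegal
(1,3): flips 2 -> legal
(1,4): no bracket -> illegal
(2,0): no bracket -> illegal
(2,1): no bracket -> illegal
(2,4): flips 2 -> legal
(2,5): no bracket -> illegal
(3,5): flips 1 -> legal
(4,0): flips 1 -> legal
(4,1): no bracket -> illegal
(4,2): flips 1 -> legal
(4,3): no bracket -> illegal
(4,5): no bracket -> illegal
W mobility = 6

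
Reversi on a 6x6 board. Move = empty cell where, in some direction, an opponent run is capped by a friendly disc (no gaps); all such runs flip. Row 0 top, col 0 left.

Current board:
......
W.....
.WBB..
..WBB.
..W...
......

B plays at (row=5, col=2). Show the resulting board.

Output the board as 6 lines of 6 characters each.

Answer: ......
W.....
.WBB..
..BBB.
..B...
..B...

Derivation:
Place B at (5,2); scan 8 dirs for brackets.
Dir NW: first cell '.' (not opp) -> no flip
Dir N: opp run (4,2) (3,2) capped by B -> flip
Dir NE: first cell '.' (not opp) -> no flip
Dir W: first cell '.' (not opp) -> no flip
Dir E: first cell '.' (not opp) -> no flip
Dir SW: edge -> no flip
Dir S: edge -> no flip
Dir SE: edge -> no flip
All flips: (3,2) (4,2)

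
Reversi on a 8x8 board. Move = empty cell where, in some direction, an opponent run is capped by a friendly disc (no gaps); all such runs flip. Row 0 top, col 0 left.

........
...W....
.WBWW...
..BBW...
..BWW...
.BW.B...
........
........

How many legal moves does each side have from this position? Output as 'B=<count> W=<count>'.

Answer: B=12 W=8

Derivation:
-- B to move --
(0,2): no bracket -> illegal
(0,3): flips 2 -> legal
(0,4): flips 1 -> legal
(1,0): flips 1 -> legal
(1,1): no bracket -> illegal
(1,2): no bracket -> illegal
(1,4): flips 4 -> legal
(1,5): flips 1 -> legal
(2,0): flips 1 -> legal
(2,5): flips 2 -> legal
(3,0): no bracket -> illegal
(3,1): no bracket -> illegal
(3,5): flips 1 -> legal
(4,1): no bracket -> illegal
(4,5): flips 2 -> legal
(5,3): flips 2 -> legal
(5,5): flips 1 -> legal
(6,1): no bracket -> illegal
(6,2): flips 1 -> legal
(6,3): no bracket -> illegal
B mobility = 12
-- W to move --
(1,1): flips 2 -> legal
(1,2): flips 3 -> legal
(3,1): flips 3 -> legal
(4,0): no bracket -> illegal
(4,1): flips 2 -> legal
(4,5): no bracket -> illegal
(5,0): flips 1 -> legal
(5,3): no bracket -> illegal
(5,5): no bracket -> illegal
(6,0): flips 3 -> legal
(6,1): no bracket -> illegal
(6,2): no bracket -> illegal
(6,3): no bracket -> illegal
(6,4): flips 1 -> legal
(6,5): flips 1 -> legal
W mobility = 8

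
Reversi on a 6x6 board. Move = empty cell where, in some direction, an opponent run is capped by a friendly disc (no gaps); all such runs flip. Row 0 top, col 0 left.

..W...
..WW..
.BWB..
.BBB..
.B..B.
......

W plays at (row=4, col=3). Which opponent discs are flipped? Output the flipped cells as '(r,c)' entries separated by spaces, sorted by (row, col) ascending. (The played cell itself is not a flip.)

Dir NW: opp run (3,2) (2,1), next='.' -> no flip
Dir N: opp run (3,3) (2,3) capped by W -> flip
Dir NE: first cell '.' (not opp) -> no flip
Dir W: first cell '.' (not opp) -> no flip
Dir E: opp run (4,4), next='.' -> no flip
Dir SW: first cell '.' (not opp) -> no flip
Dir S: first cell '.' (not opp) -> no flip
Dir SE: first cell '.' (not opp) -> no flip

Answer: (2,3) (3,3)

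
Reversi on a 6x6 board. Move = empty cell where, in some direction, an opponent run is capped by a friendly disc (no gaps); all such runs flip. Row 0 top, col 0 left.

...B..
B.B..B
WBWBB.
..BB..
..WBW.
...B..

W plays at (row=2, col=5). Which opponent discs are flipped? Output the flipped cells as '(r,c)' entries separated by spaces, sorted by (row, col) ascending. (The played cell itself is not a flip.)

Dir NW: first cell '.' (not opp) -> no flip
Dir N: opp run (1,5), next='.' -> no flip
Dir NE: edge -> no flip
Dir W: opp run (2,4) (2,3) capped by W -> flip
Dir E: edge -> no flip
Dir SW: first cell '.' (not opp) -> no flip
Dir S: first cell '.' (not opp) -> no flip
Dir SE: edge -> no flip

Answer: (2,3) (2,4)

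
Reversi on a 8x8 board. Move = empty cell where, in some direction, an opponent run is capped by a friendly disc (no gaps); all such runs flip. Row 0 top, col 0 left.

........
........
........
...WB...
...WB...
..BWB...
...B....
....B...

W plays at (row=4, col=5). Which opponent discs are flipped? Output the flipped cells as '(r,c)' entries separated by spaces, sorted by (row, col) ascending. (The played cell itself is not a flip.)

Answer: (4,4)

Derivation:
Dir NW: opp run (3,4), next='.' -> no flip
Dir N: first cell '.' (not opp) -> no flip
Dir NE: first cell '.' (not opp) -> no flip
Dir W: opp run (4,4) capped by W -> flip
Dir E: first cell '.' (not opp) -> no flip
Dir SW: opp run (5,4) (6,3), next='.' -> no flip
Dir S: first cell '.' (not opp) -> no flip
Dir SE: first cell '.' (not opp) -> no flip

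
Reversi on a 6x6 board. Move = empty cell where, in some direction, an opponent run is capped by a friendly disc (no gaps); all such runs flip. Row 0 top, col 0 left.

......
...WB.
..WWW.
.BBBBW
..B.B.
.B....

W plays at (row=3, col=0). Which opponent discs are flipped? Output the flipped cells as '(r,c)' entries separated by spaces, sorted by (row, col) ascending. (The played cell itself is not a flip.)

Dir NW: edge -> no flip
Dir N: first cell '.' (not opp) -> no flip
Dir NE: first cell '.' (not opp) -> no flip
Dir W: edge -> no flip
Dir E: opp run (3,1) (3,2) (3,3) (3,4) capped by W -> flip
Dir SW: edge -> no flip
Dir S: first cell '.' (not opp) -> no flip
Dir SE: first cell '.' (not opp) -> no flip

Answer: (3,1) (3,2) (3,3) (3,4)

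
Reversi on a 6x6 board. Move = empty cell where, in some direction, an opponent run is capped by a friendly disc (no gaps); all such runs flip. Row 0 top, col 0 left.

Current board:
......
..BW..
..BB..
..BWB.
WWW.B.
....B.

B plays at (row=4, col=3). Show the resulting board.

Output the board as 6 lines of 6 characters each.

Answer: ......
..BW..
..BB..
..BBB.
WWWBB.
....B.

Derivation:
Place B at (4,3); scan 8 dirs for brackets.
Dir NW: first cell 'B' (not opp) -> no flip
Dir N: opp run (3,3) capped by B -> flip
Dir NE: first cell 'B' (not opp) -> no flip
Dir W: opp run (4,2) (4,1) (4,0), next=edge -> no flip
Dir E: first cell 'B' (not opp) -> no flip
Dir SW: first cell '.' (not opp) -> no flip
Dir S: first cell '.' (not opp) -> no flip
Dir SE: first cell 'B' (not opp) -> no flip
All flips: (3,3)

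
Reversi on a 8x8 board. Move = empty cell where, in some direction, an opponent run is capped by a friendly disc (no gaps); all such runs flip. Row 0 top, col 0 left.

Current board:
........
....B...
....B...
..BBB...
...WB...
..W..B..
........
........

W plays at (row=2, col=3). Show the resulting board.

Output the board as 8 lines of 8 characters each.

Place W at (2,3); scan 8 dirs for brackets.
Dir NW: first cell '.' (not opp) -> no flip
Dir N: first cell '.' (not opp) -> no flip
Dir NE: opp run (1,4), next='.' -> no flip
Dir W: first cell '.' (not opp) -> no flip
Dir E: opp run (2,4), next='.' -> no flip
Dir SW: opp run (3,2), next='.' -> no flip
Dir S: opp run (3,3) capped by W -> flip
Dir SE: opp run (3,4), next='.' -> no flip
All flips: (3,3)

Answer: ........
....B...
...WB...
..BWB...
...WB...
..W..B..
........
........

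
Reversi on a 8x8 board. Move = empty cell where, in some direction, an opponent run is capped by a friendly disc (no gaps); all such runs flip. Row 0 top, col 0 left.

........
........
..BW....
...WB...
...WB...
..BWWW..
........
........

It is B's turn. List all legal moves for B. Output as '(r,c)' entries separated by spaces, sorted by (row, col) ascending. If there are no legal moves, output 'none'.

(1,2): flips 1 -> legal
(1,3): no bracket -> illegal
(1,4): no bracket -> illegal
(2,4): flips 1 -> legal
(3,2): flips 1 -> legal
(4,2): flips 1 -> legal
(4,5): no bracket -> illegal
(4,6): no bracket -> illegal
(5,6): flips 3 -> legal
(6,2): flips 1 -> legal
(6,3): no bracket -> illegal
(6,4): flips 1 -> legal
(6,5): no bracket -> illegal
(6,6): flips 1 -> legal

Answer: (1,2) (2,4) (3,2) (4,2) (5,6) (6,2) (6,4) (6,6)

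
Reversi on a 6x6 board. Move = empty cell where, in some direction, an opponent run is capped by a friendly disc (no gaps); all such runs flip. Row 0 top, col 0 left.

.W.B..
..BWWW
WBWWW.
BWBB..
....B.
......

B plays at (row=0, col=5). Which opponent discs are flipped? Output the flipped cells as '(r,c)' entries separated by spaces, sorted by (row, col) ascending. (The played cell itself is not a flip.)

Dir NW: edge -> no flip
Dir N: edge -> no flip
Dir NE: edge -> no flip
Dir W: first cell '.' (not opp) -> no flip
Dir E: edge -> no flip
Dir SW: opp run (1,4) (2,3) capped by B -> flip
Dir S: opp run (1,5), next='.' -> no flip
Dir SE: edge -> no flip

Answer: (1,4) (2,3)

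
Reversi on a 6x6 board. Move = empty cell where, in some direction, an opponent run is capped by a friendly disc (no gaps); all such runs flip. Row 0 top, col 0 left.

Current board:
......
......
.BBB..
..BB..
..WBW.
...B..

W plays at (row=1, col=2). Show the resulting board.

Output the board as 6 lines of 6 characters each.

Answer: ......
..W...
.BWB..
..WB..
..WBW.
...B..

Derivation:
Place W at (1,2); scan 8 dirs for brackets.
Dir NW: first cell '.' (not opp) -> no flip
Dir N: first cell '.' (not opp) -> no flip
Dir NE: first cell '.' (not opp) -> no flip
Dir W: first cell '.' (not opp) -> no flip
Dir E: first cell '.' (not opp) -> no flip
Dir SW: opp run (2,1), next='.' -> no flip
Dir S: opp run (2,2) (3,2) capped by W -> flip
Dir SE: opp run (2,3), next='.' -> no flip
All flips: (2,2) (3,2)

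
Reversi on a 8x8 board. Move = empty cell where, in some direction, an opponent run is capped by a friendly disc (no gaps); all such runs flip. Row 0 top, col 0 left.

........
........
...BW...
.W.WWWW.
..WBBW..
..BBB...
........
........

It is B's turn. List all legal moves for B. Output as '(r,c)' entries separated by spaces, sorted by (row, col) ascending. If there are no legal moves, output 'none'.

Answer: (1,4) (2,0) (2,2) (2,5) (2,6) (2,7) (3,2) (4,1) (4,6) (5,6)

Derivation:
(1,3): no bracket -> illegal
(1,4): flips 2 -> legal
(1,5): no bracket -> illegal
(2,0): flips 2 -> legal
(2,1): no bracket -> illegal
(2,2): flips 1 -> legal
(2,5): flips 2 -> legal
(2,6): flips 1 -> legal
(2,7): flips 2 -> legal
(3,0): no bracket -> illegal
(3,2): flips 1 -> legal
(3,7): no bracket -> illegal
(4,0): no bracket -> illegal
(4,1): flips 1 -> legal
(4,6): flips 1 -> legal
(4,7): no bracket -> illegal
(5,1): no bracket -> illegal
(5,5): no bracket -> illegal
(5,6): flips 2 -> legal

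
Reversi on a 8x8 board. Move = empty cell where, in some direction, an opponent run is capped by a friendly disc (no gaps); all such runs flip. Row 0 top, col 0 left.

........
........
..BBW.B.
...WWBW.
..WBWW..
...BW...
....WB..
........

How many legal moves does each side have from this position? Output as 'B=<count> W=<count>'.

Answer: B=11 W=14

Derivation:
-- B to move --
(1,3): flips 1 -> legal
(1,4): no bracket -> illegal
(1,5): no bracket -> illegal
(2,5): flips 2 -> legal
(2,7): no bracket -> illegal
(3,1): flips 1 -> legal
(3,2): flips 2 -> legal
(3,7): flips 1 -> legal
(4,1): flips 1 -> legal
(4,6): flips 3 -> legal
(4,7): no bracket -> illegal
(5,1): no bracket -> illegal
(5,2): no bracket -> illegal
(5,5): flips 4 -> legal
(5,6): flips 2 -> legal
(6,3): flips 1 -> legal
(7,3): no bracket -> illegal
(7,4): no bracket -> illegal
(7,5): flips 1 -> legal
B mobility = 11
-- W to move --
(1,1): flips 1 -> legal
(1,2): flips 1 -> legal
(1,3): flips 1 -> legal
(1,4): no bracket -> illegal
(1,5): no bracket -> illegal
(1,6): flips 1 -> legal
(1,7): flips 2 -> legal
(2,1): flips 2 -> legal
(2,5): flips 1 -> legal
(2,7): no bracket -> illegal
(3,1): no bracket -> illegal
(3,2): flips 1 -> legal
(3,7): no bracket -> illegal
(4,6): flips 1 -> legal
(5,2): flips 2 -> legal
(5,5): no bracket -> illegal
(5,6): no bracket -> illegal
(6,2): flips 1 -> legal
(6,3): flips 2 -> legal
(6,6): flips 1 -> legal
(7,4): no bracket -> illegal
(7,5): no bracket -> illegal
(7,6): flips 1 -> legal
W mobility = 14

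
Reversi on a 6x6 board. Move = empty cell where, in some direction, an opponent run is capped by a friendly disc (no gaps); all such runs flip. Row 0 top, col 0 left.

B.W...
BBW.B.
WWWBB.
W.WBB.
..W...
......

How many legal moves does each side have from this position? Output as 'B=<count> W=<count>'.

Answer: B=7 W=7

Derivation:
-- B to move --
(0,1): flips 1 -> legal
(0,3): no bracket -> illegal
(1,3): flips 1 -> legal
(3,1): flips 2 -> legal
(4,0): flips 2 -> legal
(4,1): flips 1 -> legal
(4,3): flips 2 -> legal
(5,1): flips 1 -> legal
(5,2): no bracket -> illegal
(5,3): no bracket -> illegal
B mobility = 7
-- W to move --
(0,1): flips 1 -> legal
(0,3): no bracket -> illegal
(0,4): no bracket -> illegal
(0,5): flips 2 -> legal
(1,3): no bracket -> illegal
(1,5): flips 2 -> legal
(2,5): flips 2 -> legal
(3,5): flips 2 -> legal
(4,3): no bracket -> illegal
(4,4): flips 1 -> legal
(4,5): flips 2 -> legal
W mobility = 7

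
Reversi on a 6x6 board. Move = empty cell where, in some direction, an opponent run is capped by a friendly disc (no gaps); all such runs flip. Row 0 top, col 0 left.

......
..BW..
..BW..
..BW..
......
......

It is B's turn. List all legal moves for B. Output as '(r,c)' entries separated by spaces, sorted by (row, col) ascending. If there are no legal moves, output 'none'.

(0,2): no bracket -> illegal
(0,3): no bracket -> illegal
(0,4): flips 1 -> legal
(1,4): flips 2 -> legal
(2,4): flips 1 -> legal
(3,4): flips 2 -> legal
(4,2): no bracket -> illegal
(4,3): no bracket -> illegal
(4,4): flips 1 -> legal

Answer: (0,4) (1,4) (2,4) (3,4) (4,4)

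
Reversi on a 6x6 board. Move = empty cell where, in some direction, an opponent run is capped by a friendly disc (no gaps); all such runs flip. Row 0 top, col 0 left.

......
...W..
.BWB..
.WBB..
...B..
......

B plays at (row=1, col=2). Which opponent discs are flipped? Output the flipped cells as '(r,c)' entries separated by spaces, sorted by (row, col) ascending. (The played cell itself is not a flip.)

Dir NW: first cell '.' (not opp) -> no flip
Dir N: first cell '.' (not opp) -> no flip
Dir NE: first cell '.' (not opp) -> no flip
Dir W: first cell '.' (not opp) -> no flip
Dir E: opp run (1,3), next='.' -> no flip
Dir SW: first cell 'B' (not opp) -> no flip
Dir S: opp run (2,2) capped by B -> flip
Dir SE: first cell 'B' (not opp) -> no flip

Answer: (2,2)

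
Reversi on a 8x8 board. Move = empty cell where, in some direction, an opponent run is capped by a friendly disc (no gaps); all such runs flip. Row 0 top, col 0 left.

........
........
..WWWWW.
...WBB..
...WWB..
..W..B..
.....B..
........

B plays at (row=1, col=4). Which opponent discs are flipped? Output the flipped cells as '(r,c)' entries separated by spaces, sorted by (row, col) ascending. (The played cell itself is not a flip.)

Answer: (2,4)

Derivation:
Dir NW: first cell '.' (not opp) -> no flip
Dir N: first cell '.' (not opp) -> no flip
Dir NE: first cell '.' (not opp) -> no flip
Dir W: first cell '.' (not opp) -> no flip
Dir E: first cell '.' (not opp) -> no flip
Dir SW: opp run (2,3), next='.' -> no flip
Dir S: opp run (2,4) capped by B -> flip
Dir SE: opp run (2,5), next='.' -> no flip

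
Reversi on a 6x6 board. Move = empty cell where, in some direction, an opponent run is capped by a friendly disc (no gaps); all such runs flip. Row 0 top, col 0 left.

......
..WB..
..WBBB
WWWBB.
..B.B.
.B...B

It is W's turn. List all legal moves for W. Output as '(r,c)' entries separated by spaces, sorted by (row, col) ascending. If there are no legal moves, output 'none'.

(0,2): no bracket -> illegal
(0,3): no bracket -> illegal
(0,4): flips 1 -> legal
(1,4): flips 2 -> legal
(1,5): no bracket -> illegal
(3,5): flips 2 -> legal
(4,0): no bracket -> illegal
(4,1): no bracket -> illegal
(4,3): no bracket -> illegal
(4,5): flips 2 -> legal
(5,0): no bracket -> illegal
(5,2): flips 1 -> legal
(5,3): flips 1 -> legal
(5,4): no bracket -> illegal

Answer: (0,4) (1,4) (3,5) (4,5) (5,2) (5,3)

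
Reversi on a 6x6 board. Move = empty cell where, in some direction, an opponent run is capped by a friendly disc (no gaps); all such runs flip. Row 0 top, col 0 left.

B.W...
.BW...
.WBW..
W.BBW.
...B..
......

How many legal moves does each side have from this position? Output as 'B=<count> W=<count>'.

-- B to move --
(0,1): no bracket -> illegal
(0,3): no bracket -> illegal
(1,0): flips 1 -> legal
(1,3): flips 2 -> legal
(1,4): flips 1 -> legal
(2,0): flips 1 -> legal
(2,4): flips 1 -> legal
(2,5): flips 1 -> legal
(3,1): flips 1 -> legal
(3,5): flips 1 -> legal
(4,0): no bracket -> illegal
(4,1): no bracket -> illegal
(4,4): no bracket -> illegal
(4,5): no bracket -> illegal
B mobility = 8
-- W to move --
(0,1): flips 1 -> legal
(1,0): flips 1 -> legal
(1,3): no bracket -> illegal
(2,0): flips 1 -> legal
(2,4): no bracket -> illegal
(3,1): flips 2 -> legal
(4,1): flips 1 -> legal
(4,2): flips 2 -> legal
(4,4): no bracket -> illegal
(5,2): flips 1 -> legal
(5,3): flips 2 -> legal
(5,4): flips 2 -> legal
W mobility = 9

Answer: B=8 W=9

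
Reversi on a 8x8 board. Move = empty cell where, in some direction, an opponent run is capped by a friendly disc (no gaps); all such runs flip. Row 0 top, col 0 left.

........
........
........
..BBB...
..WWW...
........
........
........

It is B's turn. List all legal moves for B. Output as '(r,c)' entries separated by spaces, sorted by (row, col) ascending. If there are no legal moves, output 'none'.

Answer: (5,1) (5,2) (5,3) (5,4) (5,5)

Derivation:
(3,1): no bracket -> illegal
(3,5): no bracket -> illegal
(4,1): no bracket -> illegal
(4,5): no bracket -> illegal
(5,1): flips 1 -> legal
(5,2): flips 2 -> legal
(5,3): flips 1 -> legal
(5,4): flips 2 -> legal
(5,5): flips 1 -> legal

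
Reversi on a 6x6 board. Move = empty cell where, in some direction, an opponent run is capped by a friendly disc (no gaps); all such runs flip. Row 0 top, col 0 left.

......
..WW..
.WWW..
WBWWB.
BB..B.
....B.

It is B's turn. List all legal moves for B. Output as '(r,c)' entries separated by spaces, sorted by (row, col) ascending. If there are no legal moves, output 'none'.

Answer: (0,1) (0,4) (1,1) (1,4) (2,0)

Derivation:
(0,1): flips 2 -> legal
(0,2): no bracket -> illegal
(0,3): no bracket -> illegal
(0,4): flips 2 -> legal
(1,0): no bracket -> illegal
(1,1): flips 3 -> legal
(1,4): flips 2 -> legal
(2,0): flips 1 -> legal
(2,4): no bracket -> illegal
(4,2): no bracket -> illegal
(4,3): no bracket -> illegal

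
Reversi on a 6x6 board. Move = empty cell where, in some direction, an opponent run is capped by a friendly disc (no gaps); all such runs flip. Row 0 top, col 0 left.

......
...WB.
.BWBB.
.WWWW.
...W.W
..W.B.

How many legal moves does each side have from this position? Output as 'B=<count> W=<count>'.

-- B to move --
(0,2): flips 1 -> legal
(0,3): flips 1 -> legal
(0,4): no bracket -> illegal
(1,1): no bracket -> illegal
(1,2): flips 1 -> legal
(2,0): no bracket -> illegal
(2,5): no bracket -> illegal
(3,0): no bracket -> illegal
(3,5): no bracket -> illegal
(4,0): no bracket -> illegal
(4,1): flips 2 -> legal
(4,2): flips 1 -> legal
(4,4): flips 1 -> legal
(5,1): no bracket -> illegal
(5,3): flips 2 -> legal
(5,5): no bracket -> illegal
B mobility = 7
-- W to move --
(0,3): no bracket -> illegal
(0,4): flips 2 -> legal
(0,5): flips 2 -> legal
(1,0): flips 1 -> legal
(1,1): flips 1 -> legal
(1,2): flips 1 -> legal
(1,5): flips 2 -> legal
(2,0): flips 1 -> legal
(2,5): flips 2 -> legal
(3,0): no bracket -> illegal
(3,5): flips 1 -> legal
(4,4): no bracket -> illegal
(5,3): no bracket -> illegal
(5,5): no bracket -> illegal
W mobility = 9

Answer: B=7 W=9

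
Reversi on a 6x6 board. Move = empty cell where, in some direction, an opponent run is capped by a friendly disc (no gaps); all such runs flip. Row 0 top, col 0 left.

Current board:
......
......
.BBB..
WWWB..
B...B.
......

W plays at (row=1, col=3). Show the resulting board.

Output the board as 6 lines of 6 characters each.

Answer: ......
...W..
.BWB..
WWWB..
B...B.
......

Derivation:
Place W at (1,3); scan 8 dirs for brackets.
Dir NW: first cell '.' (not opp) -> no flip
Dir N: first cell '.' (not opp) -> no flip
Dir NE: first cell '.' (not opp) -> no flip
Dir W: first cell '.' (not opp) -> no flip
Dir E: first cell '.' (not opp) -> no flip
Dir SW: opp run (2,2) capped by W -> flip
Dir S: opp run (2,3) (3,3), next='.' -> no flip
Dir SE: first cell '.' (not opp) -> no flip
All flips: (2,2)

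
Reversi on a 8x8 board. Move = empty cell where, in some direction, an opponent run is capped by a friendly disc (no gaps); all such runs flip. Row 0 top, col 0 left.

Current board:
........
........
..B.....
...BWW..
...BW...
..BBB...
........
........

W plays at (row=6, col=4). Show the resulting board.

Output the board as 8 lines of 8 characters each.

Place W at (6,4); scan 8 dirs for brackets.
Dir NW: opp run (5,3), next='.' -> no flip
Dir N: opp run (5,4) capped by W -> flip
Dir NE: first cell '.' (not opp) -> no flip
Dir W: first cell '.' (not opp) -> no flip
Dir E: first cell '.' (not opp) -> no flip
Dir SW: first cell '.' (not opp) -> no flip
Dir S: first cell '.' (not opp) -> no flip
Dir SE: first cell '.' (not opp) -> no flip
All flips: (5,4)

Answer: ........
........
..B.....
...BWW..
...BW...
..BBW...
....W...
........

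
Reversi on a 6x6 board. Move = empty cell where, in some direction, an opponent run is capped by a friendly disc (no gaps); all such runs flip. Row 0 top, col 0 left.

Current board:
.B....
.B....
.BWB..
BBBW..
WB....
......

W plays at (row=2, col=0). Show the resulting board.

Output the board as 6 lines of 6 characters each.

Place W at (2,0); scan 8 dirs for brackets.
Dir NW: edge -> no flip
Dir N: first cell '.' (not opp) -> no flip
Dir NE: opp run (1,1), next='.' -> no flip
Dir W: edge -> no flip
Dir E: opp run (2,1) capped by W -> flip
Dir SW: edge -> no flip
Dir S: opp run (3,0) capped by W -> flip
Dir SE: opp run (3,1), next='.' -> no flip
All flips: (2,1) (3,0)

Answer: .B....
.B....
WWWB..
WBBW..
WB....
......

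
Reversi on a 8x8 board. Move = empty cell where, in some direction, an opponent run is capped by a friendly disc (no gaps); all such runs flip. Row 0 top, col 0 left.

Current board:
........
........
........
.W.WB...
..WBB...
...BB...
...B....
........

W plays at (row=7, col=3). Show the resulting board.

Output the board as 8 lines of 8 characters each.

Place W at (7,3); scan 8 dirs for brackets.
Dir NW: first cell '.' (not opp) -> no flip
Dir N: opp run (6,3) (5,3) (4,3) capped by W -> flip
Dir NE: first cell '.' (not opp) -> no flip
Dir W: first cell '.' (not opp) -> no flip
Dir E: first cell '.' (not opp) -> no flip
Dir SW: edge -> no flip
Dir S: edge -> no flip
Dir SE: edge -> no flip
All flips: (4,3) (5,3) (6,3)

Answer: ........
........
........
.W.WB...
..WWB...
...WB...
...W....
...W....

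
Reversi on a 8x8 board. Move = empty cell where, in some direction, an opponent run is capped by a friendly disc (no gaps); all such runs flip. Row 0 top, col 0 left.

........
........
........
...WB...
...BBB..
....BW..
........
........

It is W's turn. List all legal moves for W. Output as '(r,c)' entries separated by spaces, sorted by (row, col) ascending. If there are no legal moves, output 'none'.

(2,3): no bracket -> illegal
(2,4): no bracket -> illegal
(2,5): no bracket -> illegal
(3,2): no bracket -> illegal
(3,5): flips 2 -> legal
(3,6): no bracket -> illegal
(4,2): no bracket -> illegal
(4,6): no bracket -> illegal
(5,2): no bracket -> illegal
(5,3): flips 2 -> legal
(5,6): no bracket -> illegal
(6,3): no bracket -> illegal
(6,4): no bracket -> illegal
(6,5): no bracket -> illegal

Answer: (3,5) (5,3)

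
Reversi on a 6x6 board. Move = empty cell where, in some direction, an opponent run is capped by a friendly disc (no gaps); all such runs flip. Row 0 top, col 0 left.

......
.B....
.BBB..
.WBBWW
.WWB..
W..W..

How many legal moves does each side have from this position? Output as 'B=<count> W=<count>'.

Answer: B=6 W=7

Derivation:
-- B to move --
(2,0): no bracket -> illegal
(2,4): no bracket -> illegal
(2,5): flips 1 -> legal
(3,0): flips 1 -> legal
(4,0): flips 3 -> legal
(4,4): no bracket -> illegal
(4,5): flips 1 -> legal
(5,1): flips 3 -> legal
(5,2): flips 1 -> legal
(5,4): no bracket -> illegal
B mobility = 6
-- W to move --
(0,0): no bracket -> illegal
(0,1): flips 2 -> legal
(0,2): no bracket -> illegal
(1,0): no bracket -> illegal
(1,2): flips 3 -> legal
(1,3): flips 4 -> legal
(1,4): flips 2 -> legal
(2,0): no bracket -> illegal
(2,4): flips 1 -> legal
(3,0): no bracket -> illegal
(4,4): flips 1 -> legal
(5,2): flips 1 -> legal
(5,4): no bracket -> illegal
W mobility = 7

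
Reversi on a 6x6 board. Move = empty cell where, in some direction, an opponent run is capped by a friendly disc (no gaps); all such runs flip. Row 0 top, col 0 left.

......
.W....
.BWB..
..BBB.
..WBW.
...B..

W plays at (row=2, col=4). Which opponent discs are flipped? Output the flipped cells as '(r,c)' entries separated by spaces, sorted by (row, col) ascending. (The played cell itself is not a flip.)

Answer: (2,3) (3,3) (3,4)

Derivation:
Dir NW: first cell '.' (not opp) -> no flip
Dir N: first cell '.' (not opp) -> no flip
Dir NE: first cell '.' (not opp) -> no flip
Dir W: opp run (2,3) capped by W -> flip
Dir E: first cell '.' (not opp) -> no flip
Dir SW: opp run (3,3) capped by W -> flip
Dir S: opp run (3,4) capped by W -> flip
Dir SE: first cell '.' (not opp) -> no flip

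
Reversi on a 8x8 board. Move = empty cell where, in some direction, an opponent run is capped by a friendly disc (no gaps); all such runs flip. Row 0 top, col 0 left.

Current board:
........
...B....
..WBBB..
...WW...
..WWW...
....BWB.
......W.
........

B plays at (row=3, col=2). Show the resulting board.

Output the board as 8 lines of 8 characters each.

Answer: ........
...B....
..WBBB..
..BWW...
..WBW...
....BWB.
......W.
........

Derivation:
Place B at (3,2); scan 8 dirs for brackets.
Dir NW: first cell '.' (not opp) -> no flip
Dir N: opp run (2,2), next='.' -> no flip
Dir NE: first cell 'B' (not opp) -> no flip
Dir W: first cell '.' (not opp) -> no flip
Dir E: opp run (3,3) (3,4), next='.' -> no flip
Dir SW: first cell '.' (not opp) -> no flip
Dir S: opp run (4,2), next='.' -> no flip
Dir SE: opp run (4,3) capped by B -> flip
All flips: (4,3)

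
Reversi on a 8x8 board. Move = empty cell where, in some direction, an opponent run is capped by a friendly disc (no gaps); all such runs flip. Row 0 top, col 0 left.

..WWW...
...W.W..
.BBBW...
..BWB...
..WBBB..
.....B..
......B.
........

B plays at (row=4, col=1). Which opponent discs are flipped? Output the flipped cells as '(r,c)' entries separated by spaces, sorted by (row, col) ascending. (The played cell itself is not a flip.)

Dir NW: first cell '.' (not opp) -> no flip
Dir N: first cell '.' (not opp) -> no flip
Dir NE: first cell 'B' (not opp) -> no flip
Dir W: first cell '.' (not opp) -> no flip
Dir E: opp run (4,2) capped by B -> flip
Dir SW: first cell '.' (not opp) -> no flip
Dir S: first cell '.' (not opp) -> no flip
Dir SE: first cell '.' (not opp) -> no flip

Answer: (4,2)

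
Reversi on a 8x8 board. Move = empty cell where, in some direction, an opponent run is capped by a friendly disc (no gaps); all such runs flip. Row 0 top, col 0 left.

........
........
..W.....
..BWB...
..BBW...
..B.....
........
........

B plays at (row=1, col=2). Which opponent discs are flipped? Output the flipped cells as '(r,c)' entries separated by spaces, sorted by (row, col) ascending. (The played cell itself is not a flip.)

Dir NW: first cell '.' (not opp) -> no flip
Dir N: first cell '.' (not opp) -> no flip
Dir NE: first cell '.' (not opp) -> no flip
Dir W: first cell '.' (not opp) -> no flip
Dir E: first cell '.' (not opp) -> no flip
Dir SW: first cell '.' (not opp) -> no flip
Dir S: opp run (2,2) capped by B -> flip
Dir SE: first cell '.' (not opp) -> no flip

Answer: (2,2)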